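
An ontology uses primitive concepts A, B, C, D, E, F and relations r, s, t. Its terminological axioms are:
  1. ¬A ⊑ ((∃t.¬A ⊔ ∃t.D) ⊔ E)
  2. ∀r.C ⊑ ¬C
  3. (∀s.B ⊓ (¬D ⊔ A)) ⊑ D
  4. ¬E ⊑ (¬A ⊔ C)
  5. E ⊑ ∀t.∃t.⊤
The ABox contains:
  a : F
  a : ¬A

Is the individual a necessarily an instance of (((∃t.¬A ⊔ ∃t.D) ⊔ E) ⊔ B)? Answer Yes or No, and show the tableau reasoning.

1. a : (((∃t.¬A ⊔ ∃t.D) ⊔ E) ⊔ B)?  L(a) = {F, ¬A} ∪ {(((∀t.A ⊓ ∀t.¬D) ⊓ ¬E) ⊓ ¬B)}
   clash {E, ¬E} at a — a ∈ (((∃t.¬A ⊔ ∃t.D) ⊔ E) ⊔ B)
2. Hence a : (((∃t.¬A ⊔ ∃t.D) ⊔ E) ⊔ B): entailed.

Yes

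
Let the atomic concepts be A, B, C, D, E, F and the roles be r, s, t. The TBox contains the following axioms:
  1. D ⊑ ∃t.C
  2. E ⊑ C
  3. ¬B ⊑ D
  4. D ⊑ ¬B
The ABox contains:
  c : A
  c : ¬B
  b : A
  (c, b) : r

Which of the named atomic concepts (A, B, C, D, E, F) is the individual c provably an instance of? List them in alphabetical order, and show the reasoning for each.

1. c : A?  L(c) = {A, ¬B} ∪ {¬A}
   clash {A, ¬A} at c — c ∈ A
2. c : B?  L(c) = {A, ¬B} ∪ {¬B}
   apply at c: ¬B⊑D
   open: L(c) ⊇ {A, D, ¬B, ¬E, ∃t.C} (+ ∃-successors) — c ∉ B possible
3. c : C?  L(c) = {A, ¬B} ∪ {¬C}
   apply at c: ¬B⊑D
   open: L(c) ⊇ {A, D, ¬B, ¬C, ¬E, …} (+ ∃-successors) — c ∉ C possible
4. c : D?  L(c) = {A, ¬B} ∪ {¬D}
   clash {D, ¬D} at c — c ∈ D
5. c : E?  L(c) = {A, ¬B} ∪ {¬E}
   apply at c: ¬B⊑D
   open: L(c) ⊇ {A, D, ¬B, ¬E, ∃t.C} (+ ∃-successors) — c ∉ E possible
6. c : F?  L(c) = {A, ¬B} ∪ {¬F}
   apply at c: ¬B⊑D
   open: L(c) ⊇ {A, D, ¬B, ¬E, ¬F, …} (+ ∃-successors) — c ∉ F possible
7. Entailed for c: {A, D}

{A, D}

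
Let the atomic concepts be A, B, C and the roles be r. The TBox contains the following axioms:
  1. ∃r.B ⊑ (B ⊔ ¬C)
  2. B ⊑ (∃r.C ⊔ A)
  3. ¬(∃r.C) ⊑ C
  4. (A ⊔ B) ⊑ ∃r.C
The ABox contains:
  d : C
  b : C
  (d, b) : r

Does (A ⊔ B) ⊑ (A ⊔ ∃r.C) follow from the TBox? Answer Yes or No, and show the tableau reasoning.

Yes

1. (A ⊔ B) ⊑ (A ⊔ ∃r.C)  ⇔  ((A ⊔ B) ⊓ (¬A ⊓ ∀r.¬C)) unsat w.r.t. T
   all branches close; clash {C, ¬C} at an ∃-successor
2. Hence (A ⊔ B) ⊑ (A ⊔ ∃r.C): entailed.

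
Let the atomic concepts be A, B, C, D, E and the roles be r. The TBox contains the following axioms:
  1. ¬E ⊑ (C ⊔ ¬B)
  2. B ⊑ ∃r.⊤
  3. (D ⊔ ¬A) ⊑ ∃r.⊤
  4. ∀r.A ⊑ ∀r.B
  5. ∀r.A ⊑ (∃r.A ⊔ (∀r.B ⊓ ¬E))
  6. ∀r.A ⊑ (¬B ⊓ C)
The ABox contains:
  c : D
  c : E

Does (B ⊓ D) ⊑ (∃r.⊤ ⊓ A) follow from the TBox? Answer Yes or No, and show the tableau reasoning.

No

1. (B ⊓ D) ⊑ (∃r.⊤ ⊓ A)  ⇔  ((B ⊓ D) ⊓ (∀r.⊥ ⊔ ¬A)) unsat w.r.t. T
   apply at x₀: B⊑∃r.⊤
   open: L(x₀) ⊇ {B, D, E, ¬A, ∃r.¬A, …} (+ ∃-successors)
2. Hence (B ⊓ D) ⊑ (∃r.⊤ ⊓ A): not entailed.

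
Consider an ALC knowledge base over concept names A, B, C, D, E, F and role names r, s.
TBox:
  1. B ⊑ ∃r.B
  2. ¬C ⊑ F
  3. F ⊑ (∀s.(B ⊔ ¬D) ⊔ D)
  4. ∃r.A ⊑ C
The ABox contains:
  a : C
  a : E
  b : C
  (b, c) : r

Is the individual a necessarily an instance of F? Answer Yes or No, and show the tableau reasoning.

No

1. a : F?  L(a) = {C, E} ∪ {¬F}
   open: L(a) ⊇ {C, E, ¬B, ¬F} — a ∉ F possible
2. Hence a : F: not entailed.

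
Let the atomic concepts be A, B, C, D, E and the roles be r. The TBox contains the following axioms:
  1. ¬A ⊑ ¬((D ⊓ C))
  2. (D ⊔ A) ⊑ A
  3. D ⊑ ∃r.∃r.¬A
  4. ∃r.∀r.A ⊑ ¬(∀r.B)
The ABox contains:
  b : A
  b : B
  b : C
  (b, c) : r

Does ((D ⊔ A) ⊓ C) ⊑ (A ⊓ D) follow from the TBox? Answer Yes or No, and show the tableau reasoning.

1. ((D ⊔ A) ⊓ C) ⊑ (A ⊓ D)  ⇔  (((D ⊔ A) ⊓ C) ⊓ (¬A ⊔ ¬D)) unsat w.r.t. T
   apply at x₀: (D ⊔ A)⊑A
   open: L(x₀) ⊇ {A, C, ¬D, ∀r.∃r.¬A}
2. Hence ((D ⊔ A) ⊓ C) ⊑ (A ⊓ D): not entailed.

No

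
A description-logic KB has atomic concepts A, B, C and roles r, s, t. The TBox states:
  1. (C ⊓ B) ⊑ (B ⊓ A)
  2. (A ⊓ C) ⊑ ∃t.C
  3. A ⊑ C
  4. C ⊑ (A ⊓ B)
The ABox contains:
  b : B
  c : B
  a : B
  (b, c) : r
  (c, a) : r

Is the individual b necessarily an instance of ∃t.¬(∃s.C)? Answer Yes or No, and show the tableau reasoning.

1. b : ∃t.¬(∃s.C)?  L(b) = {B} ∪ {∀t.∃s.C}
   open: L(b) ⊇ {B, ¬A, ¬C, ∀t.∃s.C} — b ∉ ∃t.¬(∃s.C) possible
2. Hence b : ∃t.¬(∃s.C): not entailed.

No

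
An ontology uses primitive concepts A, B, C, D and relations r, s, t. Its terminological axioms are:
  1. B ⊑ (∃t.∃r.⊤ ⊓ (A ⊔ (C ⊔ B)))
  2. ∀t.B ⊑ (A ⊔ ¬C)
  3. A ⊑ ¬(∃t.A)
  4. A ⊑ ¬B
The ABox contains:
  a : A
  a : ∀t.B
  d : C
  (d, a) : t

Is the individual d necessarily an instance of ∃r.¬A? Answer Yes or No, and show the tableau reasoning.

No

1. d : ∃r.¬A?  L(d) = {C} ∪ {∀r.A}
   open: L(d) ⊇ {C, ¬A, ¬B, ∀r.A, ∃t.¬B} (+ ∃-successors) — d ∉ ∃r.¬A possible
2. Hence d : ∃r.¬A: not entailed.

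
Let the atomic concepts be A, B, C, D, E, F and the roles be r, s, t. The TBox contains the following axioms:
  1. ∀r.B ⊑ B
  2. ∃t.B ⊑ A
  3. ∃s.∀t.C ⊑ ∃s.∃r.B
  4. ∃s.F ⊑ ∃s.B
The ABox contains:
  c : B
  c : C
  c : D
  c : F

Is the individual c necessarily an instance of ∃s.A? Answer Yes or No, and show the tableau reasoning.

No

1. c : ∃s.A?  L(c) = {B, C, D, F} ∪ {∀s.¬A}
   open: L(c) ⊇ {B, C, D, F, ∀s.¬A, …} — c ∉ ∃s.A possible
2. Hence c : ∃s.A: not entailed.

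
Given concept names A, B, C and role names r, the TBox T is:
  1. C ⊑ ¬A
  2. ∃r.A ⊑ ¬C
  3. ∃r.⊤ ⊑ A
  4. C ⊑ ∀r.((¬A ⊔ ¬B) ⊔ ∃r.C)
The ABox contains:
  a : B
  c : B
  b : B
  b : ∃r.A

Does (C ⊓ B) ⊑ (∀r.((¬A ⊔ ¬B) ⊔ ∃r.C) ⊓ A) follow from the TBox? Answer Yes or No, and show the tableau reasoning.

No

1. (C ⊓ B) ⊑ (∀r.((¬A ⊔ ¬B) ⊔ ∃r.C) ⊓ A)  ⇔  ((C ⊓ B) ⊓ (∃r.((A ⊓ B) ⊓ ∀r.¬C) ⊔ ¬A)) unsat w.r.t. T
   apply at x₀: C⊑¬A; C⊑∀r.((¬A ⊔ ¬B) ⊔ ∃r.C)
   open: L(x₀) ⊇ {B, C, ¬A, ∀r.((¬A ⊔ ¬B) ⊔ ∃r.C), ∀r.¬A, …}
2. Hence (C ⊓ B) ⊑ (∀r.((¬A ⊔ ¬B) ⊔ ∃r.C) ⊓ A): not entailed.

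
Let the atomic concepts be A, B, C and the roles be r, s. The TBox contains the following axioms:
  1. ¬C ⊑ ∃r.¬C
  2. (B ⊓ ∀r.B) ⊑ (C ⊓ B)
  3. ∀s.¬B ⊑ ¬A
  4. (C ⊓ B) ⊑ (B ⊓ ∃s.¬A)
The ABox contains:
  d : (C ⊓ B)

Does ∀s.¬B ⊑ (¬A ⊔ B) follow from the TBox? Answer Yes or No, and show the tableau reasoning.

1. ∀s.¬B ⊑ (¬A ⊔ B)  ⇔  (∀s.¬B ⊓ (A ⊓ ¬B)) unsat w.r.t. T
   all branches close; clash {A, ¬A} at x₀
2. Hence ∀s.¬B ⊑ (¬A ⊔ B): entailed.

Yes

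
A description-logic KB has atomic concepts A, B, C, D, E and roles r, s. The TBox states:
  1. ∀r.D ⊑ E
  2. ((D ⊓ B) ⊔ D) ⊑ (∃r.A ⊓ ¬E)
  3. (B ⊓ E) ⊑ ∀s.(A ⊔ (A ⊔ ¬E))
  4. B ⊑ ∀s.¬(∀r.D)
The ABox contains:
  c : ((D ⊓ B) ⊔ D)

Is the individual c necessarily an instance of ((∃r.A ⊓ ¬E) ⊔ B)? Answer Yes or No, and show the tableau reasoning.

1. c : ((∃r.A ⊓ ¬E) ⊔ B)?  L(c) = {((D ⊓ B) ⊔ D)} ∪ {((∀r.¬A ⊔ E) ⊓ ¬B)}
   clash {E, ¬E} at c — c ∈ ((∃r.A ⊓ ¬E) ⊔ B)
2. Hence c : ((∃r.A ⊓ ¬E) ⊔ B): entailed.

Yes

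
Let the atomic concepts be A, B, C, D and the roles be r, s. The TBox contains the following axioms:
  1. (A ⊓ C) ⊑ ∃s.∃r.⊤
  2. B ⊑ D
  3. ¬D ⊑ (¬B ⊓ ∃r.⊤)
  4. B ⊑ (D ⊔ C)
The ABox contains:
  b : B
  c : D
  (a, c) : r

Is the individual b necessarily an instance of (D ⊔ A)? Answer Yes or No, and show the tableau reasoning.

1. b : (D ⊔ A)?  L(b) = {B} ∪ {(¬D ⊓ ¬A)}
   clash {D, ¬D} at b — b ∈ (D ⊔ A)
2. Hence b : (D ⊔ A): entailed.

Yes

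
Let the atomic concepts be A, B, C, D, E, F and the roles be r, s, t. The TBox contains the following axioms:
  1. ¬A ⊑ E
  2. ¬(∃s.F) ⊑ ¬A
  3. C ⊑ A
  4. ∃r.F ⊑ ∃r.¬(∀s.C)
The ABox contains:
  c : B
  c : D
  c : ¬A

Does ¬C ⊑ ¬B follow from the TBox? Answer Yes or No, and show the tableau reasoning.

No

1. ¬C ⊑ ¬B  ⇔  (¬C ⊓ B) unsat w.r.t. T
   open: L(x₀) ⊇ {A, B, ¬C, ∀r.¬F, ∃s.F} (+ ∃-successors)
2. Hence ¬C ⊑ ¬B: not entailed.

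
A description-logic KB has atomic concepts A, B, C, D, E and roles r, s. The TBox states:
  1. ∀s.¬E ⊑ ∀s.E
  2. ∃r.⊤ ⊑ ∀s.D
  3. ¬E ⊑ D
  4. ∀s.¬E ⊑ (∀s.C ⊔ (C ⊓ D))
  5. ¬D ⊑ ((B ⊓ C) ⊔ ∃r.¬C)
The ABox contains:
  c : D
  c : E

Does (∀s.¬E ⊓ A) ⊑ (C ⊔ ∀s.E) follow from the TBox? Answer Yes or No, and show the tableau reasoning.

1. (∀s.¬E ⊓ A) ⊑ (C ⊔ ∀s.E)  ⇔  ((∀s.¬E ⊓ A) ⊓ (¬C ⊓ ∃s.¬E)) unsat w.r.t. T
   all branches close; clash {C, ¬C} at x₀
2. Hence (∀s.¬E ⊓ A) ⊑ (C ⊔ ∀s.E): entailed.

Yes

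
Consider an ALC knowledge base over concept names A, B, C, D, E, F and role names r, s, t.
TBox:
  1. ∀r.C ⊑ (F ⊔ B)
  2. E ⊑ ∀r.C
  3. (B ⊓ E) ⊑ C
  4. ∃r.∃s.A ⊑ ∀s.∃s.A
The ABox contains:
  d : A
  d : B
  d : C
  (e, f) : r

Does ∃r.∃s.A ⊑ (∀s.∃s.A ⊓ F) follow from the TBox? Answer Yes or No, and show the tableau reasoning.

1. ∃r.∃s.A ⊑ (∀s.∃s.A ⊓ F)  ⇔  (∃r.∃s.A ⊓ (∃s.∀s.¬A ⊔ ¬F)) unsat w.r.t. T
   apply at x₀: ∃r.∃s.A⊑∀s.∃s.A
   open: L(x₀) ⊇ {¬E, ¬F, ∀s.∃s.A, ∃r.¬C, ∃r.∃s.A} (+ ∃-successors)
2. Hence ∃r.∃s.A ⊑ (∀s.∃s.A ⊓ F): not entailed.

No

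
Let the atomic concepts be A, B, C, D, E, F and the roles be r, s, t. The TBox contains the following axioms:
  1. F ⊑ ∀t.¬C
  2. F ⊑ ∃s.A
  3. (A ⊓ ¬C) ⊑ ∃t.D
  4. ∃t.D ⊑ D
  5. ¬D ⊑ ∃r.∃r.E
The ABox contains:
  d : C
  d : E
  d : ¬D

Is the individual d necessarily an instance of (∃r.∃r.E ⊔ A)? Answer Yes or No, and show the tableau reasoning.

1. d : (∃r.∃r.E ⊔ A)?  L(d) = {C, E, ¬D} ∪ {(∀r.∀r.¬E ⊓ ¬A)}
   clash {D, ¬D} at d — d ∈ (∃r.∃r.E ⊔ A)
2. Hence d : (∃r.∃r.E ⊔ A): entailed.

Yes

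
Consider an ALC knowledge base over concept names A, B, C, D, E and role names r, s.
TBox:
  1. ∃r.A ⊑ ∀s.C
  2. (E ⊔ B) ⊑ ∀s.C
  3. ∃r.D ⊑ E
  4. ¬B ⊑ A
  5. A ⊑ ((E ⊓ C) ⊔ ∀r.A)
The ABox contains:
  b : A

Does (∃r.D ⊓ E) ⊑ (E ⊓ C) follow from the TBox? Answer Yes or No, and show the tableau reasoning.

1. (∃r.D ⊓ E) ⊑ (E ⊓ C)  ⇔  ((∃r.D ⊓ E) ⊓ (¬E ⊔ ¬C)) unsat w.r.t. T
   open: L(x₀) ⊇ {B, E, ¬A, ¬C, ∀s.C, …} (+ ∃-successors)
2. Hence (∃r.D ⊓ E) ⊑ (E ⊓ C): not entailed.

No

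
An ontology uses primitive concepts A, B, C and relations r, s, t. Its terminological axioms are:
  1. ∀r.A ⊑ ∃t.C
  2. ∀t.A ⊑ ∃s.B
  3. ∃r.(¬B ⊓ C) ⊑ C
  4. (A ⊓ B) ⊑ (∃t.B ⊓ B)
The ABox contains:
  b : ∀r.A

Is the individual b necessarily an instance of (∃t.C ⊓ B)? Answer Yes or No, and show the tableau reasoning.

No

1. b : (∃t.C ⊓ B)?  L(b) = {∀r.A} ∪ {(∀t.¬C ⊔ ¬B)}
   apply at b: ∀r.A⊑∃t.C
   open: L(b) ⊇ {¬A, ¬B, ∀r.(B ⊔ ¬C), ∀r.A, ∃t.C, …} (+ ∃-successors) — b ∉ (∃t.C ⊓ B) possible
2. Hence b : (∃t.C ⊓ B): not entailed.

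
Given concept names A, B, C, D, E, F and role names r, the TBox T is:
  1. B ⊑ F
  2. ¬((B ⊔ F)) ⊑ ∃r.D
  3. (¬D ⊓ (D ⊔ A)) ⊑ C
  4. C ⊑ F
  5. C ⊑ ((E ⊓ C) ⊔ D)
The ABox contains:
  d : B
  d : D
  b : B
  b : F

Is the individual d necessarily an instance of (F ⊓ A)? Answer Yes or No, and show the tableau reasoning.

No

1. d : (F ⊓ A)?  L(d) = {B, D} ∪ {(¬F ⊔ ¬A)}
   apply at d: B⊑F
   open: L(d) ⊇ {B, D, F, ¬A, ¬C} — d ∉ (F ⊓ A) possible
2. Hence d : (F ⊓ A): not entailed.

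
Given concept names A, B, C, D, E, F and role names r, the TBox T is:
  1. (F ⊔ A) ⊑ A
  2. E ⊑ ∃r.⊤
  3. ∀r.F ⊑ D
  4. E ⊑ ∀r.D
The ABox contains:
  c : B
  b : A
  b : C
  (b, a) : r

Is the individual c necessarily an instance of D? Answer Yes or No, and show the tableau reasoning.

No

1. c : D?  L(c) = {B} ∪ {¬D}
   open: L(c) ⊇ {B, ¬A, ¬D, ¬E, ¬F, …} (+ ∃-successors) — c ∉ D possible
2. Hence c : D: not entailed.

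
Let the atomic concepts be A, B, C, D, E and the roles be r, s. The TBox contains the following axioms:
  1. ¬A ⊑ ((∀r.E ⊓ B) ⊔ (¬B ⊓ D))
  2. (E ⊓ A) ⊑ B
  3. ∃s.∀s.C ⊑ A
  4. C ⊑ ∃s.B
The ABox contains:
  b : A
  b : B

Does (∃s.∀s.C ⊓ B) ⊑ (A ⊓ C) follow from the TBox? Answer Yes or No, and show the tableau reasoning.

1. (∃s.∀s.C ⊓ B) ⊑ (A ⊓ C)  ⇔  ((∃s.∀s.C ⊓ B) ⊓ (¬A ⊔ ¬C)) unsat w.r.t. T
   apply at x₀: ∃s.∀s.C⊑A
   open: L(x₀) ⊇ {A, B, ¬C, ∃s.∀s.C} (+ ∃-successors)
2. Hence (∃s.∀s.C ⊓ B) ⊑ (A ⊓ C): not entailed.

No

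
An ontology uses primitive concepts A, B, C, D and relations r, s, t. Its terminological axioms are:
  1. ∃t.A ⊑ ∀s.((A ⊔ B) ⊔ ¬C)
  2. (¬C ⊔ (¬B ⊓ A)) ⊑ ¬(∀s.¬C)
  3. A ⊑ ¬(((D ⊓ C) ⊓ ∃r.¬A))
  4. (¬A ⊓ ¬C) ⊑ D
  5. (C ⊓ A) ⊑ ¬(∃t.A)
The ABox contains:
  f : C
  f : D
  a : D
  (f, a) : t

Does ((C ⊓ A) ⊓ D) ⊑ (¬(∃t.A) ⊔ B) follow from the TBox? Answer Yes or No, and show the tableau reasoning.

1. ((C ⊓ A) ⊓ D) ⊑ (¬(∃t.A) ⊔ B)  ⇔  (((C ⊓ A) ⊓ D) ⊓ (∃t.A ⊓ ¬B)) unsat w.r.t. T
   all branches close; clash {A, ¬A} at an ∃-successor
2. Hence ((C ⊓ A) ⊓ D) ⊑ (¬(∃t.A) ⊔ B): entailed.

Yes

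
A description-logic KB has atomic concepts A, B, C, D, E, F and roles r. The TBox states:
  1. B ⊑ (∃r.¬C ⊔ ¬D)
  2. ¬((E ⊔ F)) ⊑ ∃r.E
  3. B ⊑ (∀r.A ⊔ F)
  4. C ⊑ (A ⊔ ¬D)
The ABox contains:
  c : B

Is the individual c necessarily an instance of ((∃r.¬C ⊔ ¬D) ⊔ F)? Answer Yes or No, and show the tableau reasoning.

Yes

1. c : ((∃r.¬C ⊔ ¬D) ⊔ F)?  L(c) = {B} ∪ {((∀r.C ⊓ D) ⊓ ¬F)}
   clash {F, ¬F} at c — c ∈ ((∃r.¬C ⊔ ¬D) ⊔ F)
2. Hence c : ((∃r.¬C ⊔ ¬D) ⊔ F): entailed.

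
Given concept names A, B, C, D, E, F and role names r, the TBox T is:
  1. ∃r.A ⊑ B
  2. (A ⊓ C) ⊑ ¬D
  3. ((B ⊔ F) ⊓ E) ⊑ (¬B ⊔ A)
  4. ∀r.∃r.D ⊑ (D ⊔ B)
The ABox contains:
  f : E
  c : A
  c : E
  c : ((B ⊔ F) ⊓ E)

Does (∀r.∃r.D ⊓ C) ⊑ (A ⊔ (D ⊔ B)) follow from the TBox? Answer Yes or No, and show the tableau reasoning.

Yes

1. (∀r.∃r.D ⊓ C) ⊑ (A ⊔ (D ⊔ B))  ⇔  ((∀r.∃r.D ⊓ C) ⊓ (¬A ⊓ (¬D ⊓ ¬B))) unsat w.r.t. T
   all branches close; clash {B, ¬B} at x₀
2. Hence (∀r.∃r.D ⊓ C) ⊑ (A ⊔ (D ⊔ B)): entailed.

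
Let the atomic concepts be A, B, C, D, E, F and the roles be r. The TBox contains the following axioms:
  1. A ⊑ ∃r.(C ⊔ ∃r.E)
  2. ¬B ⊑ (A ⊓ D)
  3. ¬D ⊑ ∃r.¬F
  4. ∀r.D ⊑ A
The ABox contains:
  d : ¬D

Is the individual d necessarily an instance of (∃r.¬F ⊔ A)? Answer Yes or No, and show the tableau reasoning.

1. d : (∃r.¬F ⊔ A)?  L(d) = {¬D} ∪ {(∀r.F ⊓ ¬A)}
   clash {A, ¬A} at d — d ∈ (∃r.¬F ⊔ A)
2. Hence d : (∃r.¬F ⊔ A): entailed.

Yes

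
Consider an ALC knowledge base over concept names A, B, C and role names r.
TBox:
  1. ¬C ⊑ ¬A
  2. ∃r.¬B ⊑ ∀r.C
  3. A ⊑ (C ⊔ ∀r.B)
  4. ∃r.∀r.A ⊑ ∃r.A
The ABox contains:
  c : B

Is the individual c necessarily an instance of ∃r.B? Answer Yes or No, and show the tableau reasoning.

No

1. c : ∃r.B?  L(c) = {B} ∪ {∀r.¬B}
   open: L(c) ⊇ {B, C, ¬A, ∀r.B, ∀r.¬B, …} — c ∉ ∃r.B possible
2. Hence c : ∃r.B: not entailed.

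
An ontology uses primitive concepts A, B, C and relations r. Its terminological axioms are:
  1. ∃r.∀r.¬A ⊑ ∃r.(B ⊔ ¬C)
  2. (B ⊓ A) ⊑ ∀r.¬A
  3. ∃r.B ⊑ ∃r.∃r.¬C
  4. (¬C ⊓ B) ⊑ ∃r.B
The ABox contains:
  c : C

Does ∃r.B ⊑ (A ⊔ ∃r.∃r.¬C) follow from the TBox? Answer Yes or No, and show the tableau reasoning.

1. ∃r.B ⊑ (A ⊔ ∃r.∃r.¬C)  ⇔  (∃r.B ⊓ (¬A ⊓ ∀r.∀r.C)) unsat w.r.t. T
   all branches close; clash {C, ¬C} at an ∃-successor
2. Hence ∃r.B ⊑ (A ⊔ ∃r.∃r.¬C): entailed.

Yes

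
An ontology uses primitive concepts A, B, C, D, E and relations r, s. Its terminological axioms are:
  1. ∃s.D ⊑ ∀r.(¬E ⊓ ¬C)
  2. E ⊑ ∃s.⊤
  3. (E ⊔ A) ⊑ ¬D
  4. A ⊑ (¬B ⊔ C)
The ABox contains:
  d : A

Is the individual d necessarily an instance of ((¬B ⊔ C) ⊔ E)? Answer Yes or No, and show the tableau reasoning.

1. d : ((¬B ⊔ C) ⊔ E)?  L(d) = {A} ∪ {((B ⊓ ¬C) ⊓ ¬E)}
   clash {C, ¬C} at d — d ∈ ((¬B ⊔ C) ⊔ E)
2. Hence d : ((¬B ⊔ C) ⊔ E): entailed.

Yes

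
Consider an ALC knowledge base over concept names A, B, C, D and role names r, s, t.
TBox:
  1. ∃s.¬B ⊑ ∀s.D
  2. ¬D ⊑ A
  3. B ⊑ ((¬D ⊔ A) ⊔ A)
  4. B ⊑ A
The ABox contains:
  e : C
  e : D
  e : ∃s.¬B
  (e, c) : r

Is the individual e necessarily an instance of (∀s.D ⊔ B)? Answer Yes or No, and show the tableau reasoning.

Yes

1. e : (∀s.D ⊔ B)?  L(e) = {C, D, ∃s.¬B} ∪ {(∃s.¬D ⊓ ¬B)}
   clash {D, ¬D} at an ∃-successor — e ∈ (∀s.D ⊔ B)
2. Hence e : (∀s.D ⊔ B): entailed.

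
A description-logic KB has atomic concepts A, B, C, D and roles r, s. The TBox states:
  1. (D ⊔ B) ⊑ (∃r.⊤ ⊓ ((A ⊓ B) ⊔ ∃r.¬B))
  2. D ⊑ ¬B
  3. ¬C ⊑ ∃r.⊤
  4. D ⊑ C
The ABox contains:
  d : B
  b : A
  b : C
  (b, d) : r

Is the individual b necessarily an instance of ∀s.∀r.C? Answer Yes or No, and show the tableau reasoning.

1. b : ∀s.∀r.C?  L(b) = {A, C} ∪ {∃s.∃r.¬C}
   open: L(b) ⊇ {A, C, ¬B, ¬D, ∃s.∃r.¬C} (+ ∃-successors) — b ∉ ∀s.∀r.C possible
2. Hence b : ∀s.∀r.C: not entailed.

No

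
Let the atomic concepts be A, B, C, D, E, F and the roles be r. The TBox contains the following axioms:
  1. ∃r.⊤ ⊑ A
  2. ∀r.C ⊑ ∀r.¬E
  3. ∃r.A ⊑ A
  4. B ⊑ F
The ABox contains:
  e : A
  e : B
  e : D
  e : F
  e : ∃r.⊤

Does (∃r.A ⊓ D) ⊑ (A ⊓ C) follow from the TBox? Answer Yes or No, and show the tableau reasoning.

No

1. (∃r.A ⊓ D) ⊑ (A ⊓ C)  ⇔  ((∃r.A ⊓ D) ⊓ (¬A ⊔ ¬C)) unsat w.r.t. T
   apply at x₀: ∃r.A⊑A
   open: L(x₀) ⊇ {A, D, ¬B, ¬C, ∃r.A, …} (+ ∃-successors)
2. Hence (∃r.A ⊓ D) ⊑ (A ⊓ C): not entailed.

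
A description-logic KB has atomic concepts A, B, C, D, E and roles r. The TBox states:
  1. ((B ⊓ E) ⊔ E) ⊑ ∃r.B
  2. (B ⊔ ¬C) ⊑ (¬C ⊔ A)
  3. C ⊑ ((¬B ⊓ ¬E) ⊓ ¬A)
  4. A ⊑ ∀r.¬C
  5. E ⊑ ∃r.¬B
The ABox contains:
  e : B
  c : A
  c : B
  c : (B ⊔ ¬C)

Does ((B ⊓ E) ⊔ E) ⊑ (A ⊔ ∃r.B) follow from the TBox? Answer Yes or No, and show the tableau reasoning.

1. ((B ⊓ E) ⊔ E) ⊑ (A ⊔ ∃r.B)  ⇔  (((B ⊓ E) ⊔ E) ⊓ (¬A ⊓ ∀r.¬B)) unsat w.r.t. T
   all branches close; clash {A, ¬A} at x₀
2. Hence ((B ⊓ E) ⊔ E) ⊑ (A ⊔ ∃r.B): entailed.

Yes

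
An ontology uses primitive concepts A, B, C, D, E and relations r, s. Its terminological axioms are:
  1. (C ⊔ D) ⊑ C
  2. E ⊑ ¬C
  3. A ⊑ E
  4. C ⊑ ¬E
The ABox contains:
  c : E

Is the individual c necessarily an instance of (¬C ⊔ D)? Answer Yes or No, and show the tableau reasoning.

1. c : (¬C ⊔ D)?  L(c) = {E} ∪ {(C ⊓ ¬D)}
   clash {E, ¬E} at c — c ∈ (¬C ⊔ D)
2. Hence c : (¬C ⊔ D): entailed.

Yes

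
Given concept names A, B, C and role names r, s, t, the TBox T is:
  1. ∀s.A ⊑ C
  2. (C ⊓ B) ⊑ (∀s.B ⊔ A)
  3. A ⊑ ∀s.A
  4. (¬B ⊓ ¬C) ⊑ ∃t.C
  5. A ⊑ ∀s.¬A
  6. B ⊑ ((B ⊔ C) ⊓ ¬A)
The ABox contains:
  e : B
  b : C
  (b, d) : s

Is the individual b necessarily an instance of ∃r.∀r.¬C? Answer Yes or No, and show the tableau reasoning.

1. b : ∃r.∀r.¬C?  L(b) = {C} ∪ {∀r.∃r.C}
   open: L(b) ⊇ {C, ¬A, ¬B, ∀r.∃r.C} — b ∉ ∃r.∀r.¬C possible
2. Hence b : ∃r.∀r.¬C: not entailed.

No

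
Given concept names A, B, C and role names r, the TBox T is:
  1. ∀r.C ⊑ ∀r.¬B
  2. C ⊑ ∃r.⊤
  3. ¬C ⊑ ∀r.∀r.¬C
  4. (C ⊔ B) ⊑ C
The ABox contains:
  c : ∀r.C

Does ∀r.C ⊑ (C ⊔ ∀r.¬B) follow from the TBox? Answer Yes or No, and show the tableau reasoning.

1. ∀r.C ⊑ (C ⊔ ∀r.¬B)  ⇔  (∀r.C ⊓ (¬C ⊓ ∃r.B)) unsat w.r.t. T
   all branches close; clash {C, ¬C} at x₀
2. Hence ∀r.C ⊑ (C ⊔ ∀r.¬B): entailed.

Yes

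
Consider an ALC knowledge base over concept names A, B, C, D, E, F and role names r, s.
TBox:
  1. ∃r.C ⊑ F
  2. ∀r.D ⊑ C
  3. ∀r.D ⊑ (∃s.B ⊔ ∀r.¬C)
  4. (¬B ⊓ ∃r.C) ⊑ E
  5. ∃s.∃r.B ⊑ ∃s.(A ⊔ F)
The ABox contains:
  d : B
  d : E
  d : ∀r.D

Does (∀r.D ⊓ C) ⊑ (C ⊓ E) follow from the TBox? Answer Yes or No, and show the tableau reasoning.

1. (∀r.D ⊓ C) ⊑ (C ⊓ E)  ⇔  ((∀r.D ⊓ C) ⊓ (¬C ⊔ ¬E)) unsat w.r.t. T
   apply at x₀: ∀r.D⊑(∃s.B ⊔ ∀r.¬C)
   open: L(x₀) ⊇ {C, ¬E, ∀r.D, ∀r.¬C, ∀s.∀r.¬B}
2. Hence (∀r.D ⊓ C) ⊑ (C ⊓ E): not entailed.

No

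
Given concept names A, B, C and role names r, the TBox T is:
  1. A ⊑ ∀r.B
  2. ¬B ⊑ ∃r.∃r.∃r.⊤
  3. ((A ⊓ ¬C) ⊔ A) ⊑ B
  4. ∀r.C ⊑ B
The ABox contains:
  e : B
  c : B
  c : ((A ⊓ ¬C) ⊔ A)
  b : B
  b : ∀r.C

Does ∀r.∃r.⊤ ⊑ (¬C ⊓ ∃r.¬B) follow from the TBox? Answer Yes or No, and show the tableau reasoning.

1. ∀r.∃r.⊤ ⊑ (¬C ⊓ ∃r.¬B)  ⇔  (∀r.∃r.⊤ ⊓ (C ⊔ ∀r.B)) unsat w.r.t. T
   open: L(x₀) ⊇ {B, C, ¬A, ∀r.∃r.⊤, ∃r.¬C} (+ ∃-successors)
2. Hence ∀r.∃r.⊤ ⊑ (¬C ⊓ ∃r.¬B): not entailed.

No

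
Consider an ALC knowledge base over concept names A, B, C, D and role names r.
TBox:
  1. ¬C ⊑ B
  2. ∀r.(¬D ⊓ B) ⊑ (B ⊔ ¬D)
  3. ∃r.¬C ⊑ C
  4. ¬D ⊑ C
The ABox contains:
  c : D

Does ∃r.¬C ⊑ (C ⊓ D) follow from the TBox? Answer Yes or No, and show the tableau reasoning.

No

1. ∃r.¬C ⊑ (C ⊓ D)  ⇔  (∃r.¬C ⊓ (¬C ⊔ ¬D)) unsat w.r.t. T
   apply at x₀: ∃r.¬C⊑C
   open: L(x₀) ⊇ {C, ¬D, ∃r.(D ⊔ ¬B), ∃r.¬C} (+ ∃-successors)
2. Hence ∃r.¬C ⊑ (C ⊓ D): not entailed.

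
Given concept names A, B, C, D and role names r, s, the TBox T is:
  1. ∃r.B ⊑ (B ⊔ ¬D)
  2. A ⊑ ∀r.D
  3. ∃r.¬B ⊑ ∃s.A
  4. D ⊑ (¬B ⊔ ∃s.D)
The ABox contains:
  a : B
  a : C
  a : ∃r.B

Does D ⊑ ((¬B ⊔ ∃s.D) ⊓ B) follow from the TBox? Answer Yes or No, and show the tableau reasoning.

No

1. D ⊑ ((¬B ⊔ ∃s.D) ⊓ B)  ⇔  (D ⊓ ((B ⊓ ∀s.¬D) ⊔ ¬B)) unsat w.r.t. T
   apply at x₀: D⊑(¬B ⊔ ∃s.D)
   open: L(x₀) ⊇ {D, ¬A, ¬B, ∀r.B, ∀r.¬B}
2. Hence D ⊑ ((¬B ⊔ ∃s.D) ⊓ B): not entailed.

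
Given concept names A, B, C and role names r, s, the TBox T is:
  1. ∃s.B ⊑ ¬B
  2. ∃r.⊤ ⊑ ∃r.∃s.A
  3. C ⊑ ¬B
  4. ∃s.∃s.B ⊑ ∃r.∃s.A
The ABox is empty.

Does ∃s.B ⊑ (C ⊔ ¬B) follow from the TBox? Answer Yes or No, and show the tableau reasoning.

Yes

1. ∃s.B ⊑ (C ⊔ ¬B)  ⇔  (∃s.B ⊓ (¬C ⊓ B)) unsat w.r.t. T
   all branches close; clash {B, ¬B} at x₀
2. Hence ∃s.B ⊑ (C ⊔ ¬B): entailed.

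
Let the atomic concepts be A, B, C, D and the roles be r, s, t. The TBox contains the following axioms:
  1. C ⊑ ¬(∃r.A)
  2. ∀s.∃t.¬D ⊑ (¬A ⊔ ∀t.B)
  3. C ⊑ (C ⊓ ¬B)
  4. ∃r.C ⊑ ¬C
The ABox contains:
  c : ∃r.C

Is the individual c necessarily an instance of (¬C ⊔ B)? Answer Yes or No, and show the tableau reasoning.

Yes

1. c : (¬C ⊔ B)?  L(c) = {∃r.C} ∪ {(C ⊓ ¬B)}
   clash {C, ¬C} at c — c ∈ (¬C ⊔ B)
2. Hence c : (¬C ⊔ B): entailed.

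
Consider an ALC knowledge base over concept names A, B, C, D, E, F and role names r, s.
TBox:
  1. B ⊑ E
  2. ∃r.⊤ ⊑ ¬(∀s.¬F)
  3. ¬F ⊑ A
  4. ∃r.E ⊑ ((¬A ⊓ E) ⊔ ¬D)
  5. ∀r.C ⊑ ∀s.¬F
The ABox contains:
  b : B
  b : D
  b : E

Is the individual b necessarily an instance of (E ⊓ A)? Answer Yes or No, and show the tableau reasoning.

No

1. b : (E ⊓ A)?  L(b) = {B, D, E} ∪ {(¬E ⊔ ¬A)}
   open: L(b) ⊇ {B, D, E, F, ¬A, …} — b ∉ (E ⊓ A) possible
2. Hence b : (E ⊓ A): not entailed.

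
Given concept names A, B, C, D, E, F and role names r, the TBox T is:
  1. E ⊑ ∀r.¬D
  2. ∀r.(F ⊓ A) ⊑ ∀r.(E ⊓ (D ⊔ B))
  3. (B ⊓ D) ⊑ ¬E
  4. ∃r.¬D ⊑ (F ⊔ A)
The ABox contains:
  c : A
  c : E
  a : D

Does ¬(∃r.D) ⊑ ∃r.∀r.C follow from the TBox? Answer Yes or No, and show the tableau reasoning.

No

1. ¬(∃r.D) ⊑ ∃r.∀r.C  ⇔  (∀r.¬D ⊓ ∀r.∃r.¬C) unsat w.r.t. T
   open: L(x₀) ⊇ {¬B, ∀r.(E ⊓ (D ⊔ B)), ∀r.D, ∀r.¬D, ∀r.∃r.¬C}
2. Hence ¬(∃r.D) ⊑ ∃r.∀r.C: not entailed.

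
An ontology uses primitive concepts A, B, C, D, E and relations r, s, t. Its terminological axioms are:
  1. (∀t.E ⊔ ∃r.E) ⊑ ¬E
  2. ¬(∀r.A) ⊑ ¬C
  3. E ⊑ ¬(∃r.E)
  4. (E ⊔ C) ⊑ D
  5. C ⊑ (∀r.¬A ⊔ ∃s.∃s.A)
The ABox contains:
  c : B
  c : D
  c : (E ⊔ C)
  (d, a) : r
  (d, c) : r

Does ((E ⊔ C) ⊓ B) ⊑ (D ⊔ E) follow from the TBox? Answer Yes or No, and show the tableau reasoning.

Yes

1. ((E ⊔ C) ⊓ B) ⊑ (D ⊔ E)  ⇔  (((E ⊔ C) ⊓ B) ⊓ (¬D ⊓ ¬E)) unsat w.r.t. T
   all branches close; clash {C, ¬C} at x₀
2. Hence ((E ⊔ C) ⊓ B) ⊑ (D ⊔ E): entailed.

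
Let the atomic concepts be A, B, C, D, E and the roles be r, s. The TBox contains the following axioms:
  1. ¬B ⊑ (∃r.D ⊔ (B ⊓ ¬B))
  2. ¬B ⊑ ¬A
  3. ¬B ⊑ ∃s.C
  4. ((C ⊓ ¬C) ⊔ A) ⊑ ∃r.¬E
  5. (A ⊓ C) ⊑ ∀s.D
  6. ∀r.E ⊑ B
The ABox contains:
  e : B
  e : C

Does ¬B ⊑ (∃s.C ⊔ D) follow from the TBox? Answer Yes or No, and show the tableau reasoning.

1. ¬B ⊑ (∃s.C ⊔ D)  ⇔  (¬B ⊓ (∀s.¬C ⊓ ¬D)) unsat w.r.t. T
   all branches close; clash {B, ¬B} at x₀
2. Hence ¬B ⊑ (∃s.C ⊔ D): entailed.

Yes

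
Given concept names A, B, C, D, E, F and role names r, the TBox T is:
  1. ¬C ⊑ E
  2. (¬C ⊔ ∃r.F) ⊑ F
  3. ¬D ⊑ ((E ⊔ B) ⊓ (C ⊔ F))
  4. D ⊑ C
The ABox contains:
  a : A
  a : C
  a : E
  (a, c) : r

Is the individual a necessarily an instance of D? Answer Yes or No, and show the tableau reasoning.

1. a : D?  L(a) = {A, C, E} ∪ {¬D}
   apply at a: ¬D⊑((E ⊔ B) ⊓ (C ⊔ F))
   open: L(a) ⊇ {A, C, E, ¬D, ∀r.¬F} — a ∉ D possible
2. Hence a : D: not entailed.

No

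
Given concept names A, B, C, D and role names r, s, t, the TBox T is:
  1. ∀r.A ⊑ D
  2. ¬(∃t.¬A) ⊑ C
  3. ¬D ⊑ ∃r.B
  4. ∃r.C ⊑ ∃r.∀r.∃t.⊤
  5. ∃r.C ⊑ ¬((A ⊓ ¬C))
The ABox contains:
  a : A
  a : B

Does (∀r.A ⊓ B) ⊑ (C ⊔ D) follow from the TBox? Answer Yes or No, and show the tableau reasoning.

1. (∀r.A ⊓ B) ⊑ (C ⊔ D)  ⇔  ((∀r.A ⊓ B) ⊓ (¬C ⊓ ¬D)) unsat w.r.t. T
   all branches close; clash {C, ¬C} at x₀
2. Hence (∀r.A ⊓ B) ⊑ (C ⊔ D): entailed.

Yes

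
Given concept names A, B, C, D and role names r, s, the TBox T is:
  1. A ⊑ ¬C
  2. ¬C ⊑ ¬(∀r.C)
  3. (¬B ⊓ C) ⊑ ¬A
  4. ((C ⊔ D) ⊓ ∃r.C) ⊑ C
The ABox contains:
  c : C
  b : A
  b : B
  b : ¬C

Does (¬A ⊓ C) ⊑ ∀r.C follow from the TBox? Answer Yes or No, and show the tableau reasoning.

1. (¬A ⊓ C) ⊑ ∀r.C  ⇔  ((¬A ⊓ C) ⊓ ∃r.¬C) unsat w.r.t. T
   open: L(x₀) ⊇ {C, ¬A, ∃r.¬C} (+ ∃-successors)
2. Hence (¬A ⊓ C) ⊑ ∀r.C: not entailed.

No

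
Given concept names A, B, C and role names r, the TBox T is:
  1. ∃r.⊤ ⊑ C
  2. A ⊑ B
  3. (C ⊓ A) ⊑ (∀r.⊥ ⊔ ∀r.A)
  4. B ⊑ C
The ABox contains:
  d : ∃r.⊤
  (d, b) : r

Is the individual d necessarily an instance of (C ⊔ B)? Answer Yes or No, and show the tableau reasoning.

1. d : (C ⊔ B)?  L(d) = {∃r.⊤} ∪ {(¬C ⊓ ¬B)}
   clash {B, ¬B} at d — d ∈ (C ⊔ B)
2. Hence d : (C ⊔ B): entailed.

Yes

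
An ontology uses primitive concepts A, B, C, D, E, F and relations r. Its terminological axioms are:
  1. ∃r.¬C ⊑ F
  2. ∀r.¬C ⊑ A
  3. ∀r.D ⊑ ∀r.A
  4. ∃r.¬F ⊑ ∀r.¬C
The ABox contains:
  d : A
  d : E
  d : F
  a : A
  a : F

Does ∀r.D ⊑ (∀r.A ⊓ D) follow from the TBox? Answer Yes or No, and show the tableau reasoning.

No

1. ∀r.D ⊑ (∀r.A ⊓ D)  ⇔  (∀r.D ⊓ (∃r.¬A ⊔ ¬D)) unsat w.r.t. T
   apply at x₀: ∀r.D⊑∀r.A
   open: L(x₀) ⊇ {¬D, ∀r.A, ∀r.C, ∀r.D, ∀r.F, …} (+ ∃-successors)
2. Hence ∀r.D ⊑ (∀r.A ⊓ D): not entailed.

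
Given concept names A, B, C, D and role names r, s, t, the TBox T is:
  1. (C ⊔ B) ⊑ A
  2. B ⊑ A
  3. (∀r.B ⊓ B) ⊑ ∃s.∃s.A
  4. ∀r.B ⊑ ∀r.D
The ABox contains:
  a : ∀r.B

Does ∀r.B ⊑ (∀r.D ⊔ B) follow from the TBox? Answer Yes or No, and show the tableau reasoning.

Yes

1. ∀r.B ⊑ (∀r.D ⊔ B)  ⇔  (∀r.B ⊓ (∃r.¬D ⊓ ¬B)) unsat w.r.t. T
   all branches close; clash {D, ¬D} at an ∃-successor
2. Hence ∀r.B ⊑ (∀r.D ⊔ B): entailed.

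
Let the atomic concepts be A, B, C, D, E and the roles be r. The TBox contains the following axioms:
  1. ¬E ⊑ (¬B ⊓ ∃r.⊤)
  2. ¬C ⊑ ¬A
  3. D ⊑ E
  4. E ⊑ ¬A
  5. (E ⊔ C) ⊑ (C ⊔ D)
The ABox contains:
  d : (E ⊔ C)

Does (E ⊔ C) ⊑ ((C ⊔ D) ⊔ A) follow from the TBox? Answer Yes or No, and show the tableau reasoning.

Yes

1. (E ⊔ C) ⊑ ((C ⊔ D) ⊔ A)  ⇔  ((E ⊔ C) ⊓ ((¬C ⊓ ¬D) ⊓ ¬A)) unsat w.r.t. T
   all branches close; clash {C, ¬C} at x₀
2. Hence (E ⊔ C) ⊑ ((C ⊔ D) ⊔ A): entailed.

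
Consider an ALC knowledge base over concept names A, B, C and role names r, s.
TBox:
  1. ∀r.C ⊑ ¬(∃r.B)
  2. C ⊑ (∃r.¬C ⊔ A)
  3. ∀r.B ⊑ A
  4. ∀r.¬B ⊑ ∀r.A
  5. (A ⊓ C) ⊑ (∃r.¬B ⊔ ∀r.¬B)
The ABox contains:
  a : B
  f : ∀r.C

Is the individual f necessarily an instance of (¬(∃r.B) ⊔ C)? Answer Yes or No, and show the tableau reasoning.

Yes

1. f : (¬(∃r.B) ⊔ C)?  L(f) = {∀r.C} ∪ {(∃r.B ⊓ ¬C)}
   clash {B, ¬B} at an ∃-successor — f ∈ (¬(∃r.B) ⊔ C)
2. Hence f : (¬(∃r.B) ⊔ C): entailed.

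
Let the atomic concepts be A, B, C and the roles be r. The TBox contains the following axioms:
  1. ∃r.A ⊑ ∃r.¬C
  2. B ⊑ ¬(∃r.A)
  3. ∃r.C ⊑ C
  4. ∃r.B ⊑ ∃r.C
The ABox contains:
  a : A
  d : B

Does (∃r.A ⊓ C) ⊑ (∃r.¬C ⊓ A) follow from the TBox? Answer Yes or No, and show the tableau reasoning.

No

1. (∃r.A ⊓ C) ⊑ (∃r.¬C ⊓ A)  ⇔  ((∃r.A ⊓ C) ⊓ (∀r.C ⊔ ¬A)) unsat w.r.t. T
   apply at x₀: ∃r.A⊑∃r.¬C
   open: L(x₀) ⊇ {C, ¬A, ¬B, ∀r.¬B, ∃r.A, …} (+ ∃-successors)
2. Hence (∃r.A ⊓ C) ⊑ (∃r.¬C ⊓ A): not entailed.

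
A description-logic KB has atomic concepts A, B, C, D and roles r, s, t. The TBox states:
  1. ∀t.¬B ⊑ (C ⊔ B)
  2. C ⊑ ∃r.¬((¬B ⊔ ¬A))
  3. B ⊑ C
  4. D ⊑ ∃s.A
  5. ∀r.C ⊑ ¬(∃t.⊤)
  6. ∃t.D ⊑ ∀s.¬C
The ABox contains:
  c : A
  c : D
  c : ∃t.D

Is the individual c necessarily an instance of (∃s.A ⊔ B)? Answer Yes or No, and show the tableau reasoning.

1. c : (∃s.A ⊔ B)?  L(c) = {A, D, ∃t.D} ∪ {(∀s.¬A ⊓ ¬B)}
   clash {B, ¬B} at c — c ∈ (∃s.A ⊔ B)
2. Hence c : (∃s.A ⊔ B): entailed.

Yes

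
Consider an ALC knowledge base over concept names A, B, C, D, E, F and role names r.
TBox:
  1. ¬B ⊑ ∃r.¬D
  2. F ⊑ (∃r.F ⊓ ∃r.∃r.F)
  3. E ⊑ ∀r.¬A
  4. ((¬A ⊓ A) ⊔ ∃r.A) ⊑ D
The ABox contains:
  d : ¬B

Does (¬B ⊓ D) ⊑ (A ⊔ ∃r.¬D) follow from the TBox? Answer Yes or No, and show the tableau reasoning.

Yes

1. (¬B ⊓ D) ⊑ (A ⊔ ∃r.¬D)  ⇔  ((¬B ⊓ D) ⊓ (¬A ⊓ ∀r.D)) unsat w.r.t. T
   all branches close; clash {D, ¬D} at an ∃-successor
2. Hence (¬B ⊓ D) ⊑ (A ⊔ ∃r.¬D): entailed.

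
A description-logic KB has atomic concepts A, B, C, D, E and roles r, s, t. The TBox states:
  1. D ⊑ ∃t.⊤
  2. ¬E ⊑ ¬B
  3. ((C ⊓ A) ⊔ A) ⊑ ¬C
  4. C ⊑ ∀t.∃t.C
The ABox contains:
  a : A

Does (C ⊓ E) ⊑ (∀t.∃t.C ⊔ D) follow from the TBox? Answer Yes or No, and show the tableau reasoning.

1. (C ⊓ E) ⊑ (∀t.∃t.C ⊔ D)  ⇔  ((C ⊓ E) ⊓ (∃t.∀t.¬C ⊓ ¬D)) unsat w.r.t. T
   all branches close; clash {C, ¬C} at x₀
2. Hence (C ⊓ E) ⊑ (∀t.∃t.C ⊔ D): entailed.

Yes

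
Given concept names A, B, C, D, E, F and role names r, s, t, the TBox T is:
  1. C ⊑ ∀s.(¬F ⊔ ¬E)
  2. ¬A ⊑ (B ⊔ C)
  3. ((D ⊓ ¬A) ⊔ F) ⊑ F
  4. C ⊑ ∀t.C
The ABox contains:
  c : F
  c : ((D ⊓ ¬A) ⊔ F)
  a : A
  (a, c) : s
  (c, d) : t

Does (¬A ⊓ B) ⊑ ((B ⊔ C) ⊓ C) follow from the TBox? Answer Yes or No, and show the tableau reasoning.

1. (¬A ⊓ B) ⊑ ((B ⊔ C) ⊓ C)  ⇔  ((¬A ⊓ B) ⊓ ((¬B ⊓ ¬C) ⊔ ¬C)) unsat w.r.t. T
   apply at x₀: ¬A⊑(B ⊔ C)
   open: L(x₀) ⊇ {B, ¬A, ¬C, ¬D, ¬F}
2. Hence (¬A ⊓ B) ⊑ ((B ⊔ C) ⊓ C): not entailed.

No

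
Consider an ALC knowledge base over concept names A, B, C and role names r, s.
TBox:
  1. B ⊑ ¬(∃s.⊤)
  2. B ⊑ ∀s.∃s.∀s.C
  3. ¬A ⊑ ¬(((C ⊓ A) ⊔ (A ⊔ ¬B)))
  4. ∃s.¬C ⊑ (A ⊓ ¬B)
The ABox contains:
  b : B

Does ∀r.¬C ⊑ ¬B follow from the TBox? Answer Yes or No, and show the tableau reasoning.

1. ∀r.¬C ⊑ ¬B  ⇔  (∀r.¬C ⊓ B) unsat w.r.t. T
   apply at x₀: B⊑¬(∃s.⊤); B⊑∀s.∃s.∀s.C
   open: L(x₀) ⊇ {A, B, ∀r.¬C, ∀s.C, ∀s.∃s.∀s.C, …}
2. Hence ∀r.¬C ⊑ ¬B: not entailed.

No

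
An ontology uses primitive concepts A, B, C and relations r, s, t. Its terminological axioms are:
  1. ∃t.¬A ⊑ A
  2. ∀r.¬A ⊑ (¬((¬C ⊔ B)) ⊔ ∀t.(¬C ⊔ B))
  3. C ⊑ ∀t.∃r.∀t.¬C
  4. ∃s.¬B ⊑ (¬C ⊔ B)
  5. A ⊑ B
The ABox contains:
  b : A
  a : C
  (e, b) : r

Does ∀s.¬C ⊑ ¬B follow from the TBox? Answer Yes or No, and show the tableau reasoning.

No

1. ∀s.¬C ⊑ ¬B  ⇔  (∀s.¬C ⊓ B) unsat w.r.t. T
   open: L(x₀) ⊇ {B, ¬C, ∀s.B, ∀s.¬C, ∀t.A, …} (+ ∃-successors)
2. Hence ∀s.¬C ⊑ ¬B: not entailed.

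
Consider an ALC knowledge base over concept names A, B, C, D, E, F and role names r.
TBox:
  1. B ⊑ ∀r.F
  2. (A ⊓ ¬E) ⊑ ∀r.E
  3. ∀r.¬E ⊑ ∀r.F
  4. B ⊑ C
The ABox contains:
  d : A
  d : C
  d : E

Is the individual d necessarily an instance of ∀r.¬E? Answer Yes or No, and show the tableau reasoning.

No

1. d : ∀r.¬E?  L(d) = {A, C, E} ∪ {∃r.E}
   open: L(d) ⊇ {A, C, E, ¬B, ∃r.E} (+ ∃-successors) — d ∉ ∀r.¬E possible
2. Hence d : ∀r.¬E: not entailed.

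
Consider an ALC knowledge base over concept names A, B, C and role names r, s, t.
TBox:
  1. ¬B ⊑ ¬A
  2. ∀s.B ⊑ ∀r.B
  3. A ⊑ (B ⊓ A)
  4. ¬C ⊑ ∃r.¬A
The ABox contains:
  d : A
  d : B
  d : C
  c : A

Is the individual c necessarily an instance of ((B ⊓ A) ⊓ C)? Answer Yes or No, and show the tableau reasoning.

1. c : ((B ⊓ A) ⊓ C)?  L(c) = {A} ∪ {((¬B ⊔ ¬A) ⊔ ¬C)}
   apply at c: A⊑(B ⊓ A)
   open: L(c) ⊇ {A, B, ¬C, ∃r.¬A, ∃s.¬B} (+ ∃-successors) — c ∉ ((B ⊓ A) ⊓ C) possible
2. Hence c : ((B ⊓ A) ⊓ C): not entailed.

No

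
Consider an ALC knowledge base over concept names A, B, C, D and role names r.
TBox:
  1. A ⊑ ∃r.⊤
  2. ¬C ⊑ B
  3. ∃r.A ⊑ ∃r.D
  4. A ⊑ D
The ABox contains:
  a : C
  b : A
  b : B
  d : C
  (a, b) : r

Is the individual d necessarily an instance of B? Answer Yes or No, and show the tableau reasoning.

1. d : B?  L(d) = {C} ∪ {¬B}
   open: L(d) ⊇ {C, ¬A, ¬B, ∀r.¬A} — d ∉ B possible
2. Hence d : B: not entailed.

No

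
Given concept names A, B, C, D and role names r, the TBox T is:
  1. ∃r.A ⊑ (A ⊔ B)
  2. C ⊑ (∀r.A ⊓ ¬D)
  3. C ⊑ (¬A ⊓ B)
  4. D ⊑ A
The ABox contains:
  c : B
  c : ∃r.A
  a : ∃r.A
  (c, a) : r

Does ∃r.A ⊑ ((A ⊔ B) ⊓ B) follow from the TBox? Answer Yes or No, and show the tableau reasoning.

No

1. ∃r.A ⊑ ((A ⊔ B) ⊓ B)  ⇔  (∃r.A ⊓ ((¬A ⊓ ¬B) ⊔ ¬B)) unsat w.r.t. T
   apply at x₀: ∃r.A⊑(A ⊔ B)
   open: L(x₀) ⊇ {A, ¬B, ¬C, ¬D, ∃r.A} (+ ∃-successors)
2. Hence ∃r.A ⊑ ((A ⊔ B) ⊓ B): not entailed.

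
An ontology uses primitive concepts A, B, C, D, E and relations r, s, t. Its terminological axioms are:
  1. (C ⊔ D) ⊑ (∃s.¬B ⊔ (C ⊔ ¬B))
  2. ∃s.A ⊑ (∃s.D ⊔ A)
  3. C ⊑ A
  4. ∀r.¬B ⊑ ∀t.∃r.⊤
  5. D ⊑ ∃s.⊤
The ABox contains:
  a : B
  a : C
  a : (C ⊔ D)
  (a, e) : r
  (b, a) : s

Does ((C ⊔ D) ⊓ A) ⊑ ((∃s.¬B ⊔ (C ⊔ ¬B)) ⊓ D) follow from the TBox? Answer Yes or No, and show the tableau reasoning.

1. ((C ⊔ D) ⊓ A) ⊑ ((∃s.¬B ⊔ (C ⊔ ¬B)) ⊓ D)  ⇔  (((C ⊔ D) ⊓ A) ⊓ ((∀s.B ⊓ (¬C ⊓ B)) ⊔ ¬D)) unsat w.r.t. T
   apply at x₀: (C ⊔ D)⊑(∃s.¬B ⊔ (C ⊔ ¬B))
   open: L(x₀) ⊇ {A, C, ¬D, ∀s.¬A, ∃r.B, …} (+ ∃-successors)
2. Hence ((C ⊔ D) ⊓ A) ⊑ ((∃s.¬B ⊔ (C ⊔ ¬B)) ⊓ D): not entailed.

No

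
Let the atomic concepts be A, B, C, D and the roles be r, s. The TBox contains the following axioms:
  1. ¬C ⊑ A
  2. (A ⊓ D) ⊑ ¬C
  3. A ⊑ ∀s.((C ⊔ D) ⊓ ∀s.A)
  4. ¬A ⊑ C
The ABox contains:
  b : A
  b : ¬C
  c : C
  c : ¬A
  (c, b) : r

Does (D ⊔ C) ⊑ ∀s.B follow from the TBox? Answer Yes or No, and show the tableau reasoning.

No

1. (D ⊔ C) ⊑ ∀s.B  ⇔  ((D ⊔ C) ⊓ ∃s.¬B) unsat w.r.t. T
   open: L(x₀) ⊇ {A, D, ¬C, ∀s.((C ⊔ D) ⊓ ∀s.A), ∃s.¬B} (+ ∃-successors)
2. Hence (D ⊔ C) ⊑ ∀s.B: not entailed.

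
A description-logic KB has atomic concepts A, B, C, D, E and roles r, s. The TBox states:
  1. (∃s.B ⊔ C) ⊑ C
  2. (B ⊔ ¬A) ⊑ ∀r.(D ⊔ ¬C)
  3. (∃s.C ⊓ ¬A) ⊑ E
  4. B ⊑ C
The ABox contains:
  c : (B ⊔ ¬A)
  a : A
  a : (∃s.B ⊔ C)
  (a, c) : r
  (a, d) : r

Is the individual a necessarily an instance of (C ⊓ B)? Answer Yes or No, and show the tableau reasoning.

No

1. a : (C ⊓ B)?  L(a) = {A, (∃s.B ⊔ C)} ∪ {(¬C ⊔ ¬B)}
   apply at a: (∃s.B ⊔ C)⊑C
   open: L(a) ⊇ {A, C, ¬B, ∃s.B} (+ ∃-successors) — a ∉ (C ⊓ B) possible
2. Hence a : (C ⊓ B): not entailed.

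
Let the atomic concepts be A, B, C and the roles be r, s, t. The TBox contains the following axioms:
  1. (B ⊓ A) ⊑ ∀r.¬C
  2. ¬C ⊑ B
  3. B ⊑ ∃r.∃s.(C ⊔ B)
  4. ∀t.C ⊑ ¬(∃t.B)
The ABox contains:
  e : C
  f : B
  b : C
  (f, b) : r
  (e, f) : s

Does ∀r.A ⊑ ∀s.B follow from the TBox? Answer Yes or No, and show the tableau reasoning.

No

1. ∀r.A ⊑ ∀s.B  ⇔  (∀r.A ⊓ ∃s.¬B) unsat w.r.t. T
   open: L(x₀) ⊇ {C, ¬B, ∀r.A, ∃s.¬B, ∃t.¬C} (+ ∃-successors)
2. Hence ∀r.A ⊑ ∀s.B: not entailed.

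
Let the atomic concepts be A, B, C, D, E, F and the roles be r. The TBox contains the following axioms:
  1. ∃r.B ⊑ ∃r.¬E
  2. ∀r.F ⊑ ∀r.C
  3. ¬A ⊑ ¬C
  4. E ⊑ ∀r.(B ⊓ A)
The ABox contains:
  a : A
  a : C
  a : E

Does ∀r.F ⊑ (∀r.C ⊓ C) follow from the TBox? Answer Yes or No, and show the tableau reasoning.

No

1. ∀r.F ⊑ (∀r.C ⊓ C)  ⇔  (∀r.F ⊓ (∃r.¬C ⊔ ¬C)) unsat w.r.t. T
   apply at x₀: ∀r.F⊑∀r.C
   open: L(x₀) ⊇ {A, ¬C, ¬E, ∀r.C, ∀r.F, …}
2. Hence ∀r.F ⊑ (∀r.C ⊓ C): not entailed.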